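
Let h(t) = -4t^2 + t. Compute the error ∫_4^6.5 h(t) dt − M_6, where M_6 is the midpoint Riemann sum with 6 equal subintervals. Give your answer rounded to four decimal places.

Exact integral: ∫_4^6.5 h(t) dt ≈ -267.708333.
M_6 ≈ -267.563657.
Error ≈ -267.708333 − (-267.563657) ≈ -0.1447.

-0.1447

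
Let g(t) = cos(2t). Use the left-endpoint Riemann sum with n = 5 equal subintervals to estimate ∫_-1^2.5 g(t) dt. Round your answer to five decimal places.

-0.26555

Δt = (2.5 − (-1))/5 = 0.7.
Left endpoints: -1, -0.3, 0.4, 1.1, 1.8.
g(-1) ≈ -0.41615, g(-0.3) ≈ 0.82534, g(0.4) ≈ 0.69671, g(1.1) ≈ -0.58850, g(1.8) ≈ -0.89676.
Sum = Δt · [g(-1) + g(-0.3) + g(0.4) + g(1.1) + g(1.8)].
Sum ≈ -0.26555.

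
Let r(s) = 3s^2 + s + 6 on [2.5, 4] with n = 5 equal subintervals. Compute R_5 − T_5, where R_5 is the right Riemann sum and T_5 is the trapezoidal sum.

4.6125

R_5 = 66.93.
T_5 = 62.3175.
R_5 − T_5 = 4.6125.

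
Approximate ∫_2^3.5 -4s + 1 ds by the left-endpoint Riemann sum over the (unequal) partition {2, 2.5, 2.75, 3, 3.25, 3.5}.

Subinterval widths: 0.5, 0.25, 0.25, 0.25, 0.25.
Left endpoints: 2, 2.5, 2.75, 3, 3.25.
f(2) = -7, f(2.5) = -9, f(2.75) = -10, f(3) = -11, f(3.25) = -12.
Sum = Σ Δs_i · f(s_i).
Sum = -14.

-14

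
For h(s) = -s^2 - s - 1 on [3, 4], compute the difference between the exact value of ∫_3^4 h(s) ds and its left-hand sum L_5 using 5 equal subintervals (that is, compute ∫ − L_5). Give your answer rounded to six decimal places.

-0.793333

Exact integral: ∫_3^4 h(s) ds ≈ -16.83333333.
L_5 = -16.04.
Error ≈ -16.83333333 − (-16.04) ≈ -0.793333.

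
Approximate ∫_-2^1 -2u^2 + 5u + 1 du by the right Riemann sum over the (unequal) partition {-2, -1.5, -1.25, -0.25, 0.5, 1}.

-3.71875

Subinterval widths: 0.5, 0.25, 1, 0.75, 0.5.
Right endpoints: -1.5, -1.25, -0.25, 0.5, 1.
f(-1.5) = -11, f(-1.25) = -8.375, f(-0.25) = -0.375, f(0.5) = 3, f(1) = 4.
Sum = Σ Δu_i · f(u_i).
Sum = -3.71875.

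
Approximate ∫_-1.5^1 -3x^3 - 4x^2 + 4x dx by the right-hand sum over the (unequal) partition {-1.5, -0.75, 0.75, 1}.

Subinterval widths: 0.75, 1.5, 0.25.
Right endpoints: -0.75, 0.75, 1.
f(-0.75) = -3.984375, f(0.75) = -0.515625, f(1) = -3.
Sum = Σ Δx_i · f(x_i).
Sum = -4.51171875.

-4.51171875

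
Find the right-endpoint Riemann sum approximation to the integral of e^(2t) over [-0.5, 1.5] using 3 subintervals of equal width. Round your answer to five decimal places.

Δt = (1.5 − (-0.5))/3 = 2/3.
Right endpoints: 1/6, 5/6, 1.5.
f(1/6) ≈ 1.39561, f(5/6) ≈ 5.29449, f(1.5) ≈ 20.08554.
Sum = Δt · [f(1/6) + f(5/6) + f(1.5)].
Sum ≈ 17.85043.

17.85043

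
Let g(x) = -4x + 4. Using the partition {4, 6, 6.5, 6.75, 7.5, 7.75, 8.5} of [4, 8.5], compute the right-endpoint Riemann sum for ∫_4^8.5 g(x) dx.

-105.5

Subinterval widths: 2, 0.5, 0.25, 0.75, 0.25, 0.75.
Right endpoints: 6, 6.5, 6.75, 7.5, 7.75, 8.5.
g(6) = -20, g(6.5) = -22, g(6.75) = -23, g(7.5) = -26, g(7.75) = -27, g(8.5) = -30.
Sum = Σ Δx_i · g(x_i).
Sum = -105.5.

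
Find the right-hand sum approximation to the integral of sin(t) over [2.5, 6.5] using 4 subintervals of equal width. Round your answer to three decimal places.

Δt = (6.5 − 2.5)/4 = 1.
Right endpoints: 3.5, 4.5, 5.5, 6.5.
f(3.5) ≈ -0.351, f(4.5) ≈ -0.978, f(5.5) ≈ -0.706, f(6.5) ≈ 0.215.
Sum = Δt · [f(3.5) + f(4.5) + f(5.5) + f(6.5)].
Sum ≈ -1.819.

-1.819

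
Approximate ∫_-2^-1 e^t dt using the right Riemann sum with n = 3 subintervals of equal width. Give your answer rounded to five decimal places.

0.27345

Δt = (-1 − (-2))/3 = 1/3.
Right endpoints: -5/3, -4/3, -1.
f(-5/3) ≈ 0.18888, f(-4/3) ≈ 0.26360, f(-1) ≈ 0.36788.
Sum = Δt · [f(-5/3) + f(-4/3) + f(-1)].
Sum ≈ 0.27345.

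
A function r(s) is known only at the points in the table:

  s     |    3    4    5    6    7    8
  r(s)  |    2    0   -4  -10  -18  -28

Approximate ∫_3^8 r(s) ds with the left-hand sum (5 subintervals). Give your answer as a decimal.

-30

Δs = 1.
Sum = 1·[2 + 0 + (-4) + (-10) + (-18)] = -30.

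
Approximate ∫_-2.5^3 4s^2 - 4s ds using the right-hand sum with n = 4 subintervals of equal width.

50.703125

Δs = (3 − (-2.5))/4 = 1.375.
Right endpoints: -1.125, 0.25, 1.625, 3.
f(-1.125) = 9.5625, f(0.25) = -0.75, f(1.625) = 4.0625, f(3) = 24.
Sum = Δs · [f(-1.125) + f(0.25) + f(1.625) + f(3)].
Sum = 50.703125.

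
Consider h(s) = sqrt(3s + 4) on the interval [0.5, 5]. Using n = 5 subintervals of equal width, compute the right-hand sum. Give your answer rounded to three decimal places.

Δs = (5 − 0.5)/5 = 0.9.
Right endpoints: 1.4, 2.3, 3.2, 4.1, 5.
h(1.4) ≈ 2.864, h(2.3) ≈ 3.302, h(3.2) ≈ 3.688, h(4.1) ≈ 4.037, h(5) ≈ 4.359.
Sum = Δs · [h(1.4) + h(2.3) + h(3.2) + h(4.1) + h(5)].
Sum ≈ 16.424.

16.424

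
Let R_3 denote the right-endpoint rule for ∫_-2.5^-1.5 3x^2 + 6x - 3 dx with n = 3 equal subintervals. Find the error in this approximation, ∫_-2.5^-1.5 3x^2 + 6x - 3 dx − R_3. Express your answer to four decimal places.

0.9444

Exact integral: ∫_-2.5^-1.5 f(x) dx = -2.75.
R_3 ≈ -3.694444.
Error ≈ -2.75 − (-3.694444) ≈ 0.9444.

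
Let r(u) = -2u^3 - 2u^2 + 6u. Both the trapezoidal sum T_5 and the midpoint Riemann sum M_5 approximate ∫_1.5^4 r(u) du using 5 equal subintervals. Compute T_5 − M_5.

-2.890625

T_5 = -126.5625.
M_5 = -123.671875.
T_5 − M_5 = -2.890625.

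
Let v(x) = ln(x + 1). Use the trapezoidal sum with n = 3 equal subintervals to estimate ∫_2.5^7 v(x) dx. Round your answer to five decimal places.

Δx = (7 − 2.5)/3 = 1.5.
v(2.5) ≈ 1.25276, v(4) ≈ 1.60944, v(5.5) ≈ 1.87180, v(7) ≈ 2.07944.
T_3 = (Δx/2)·[v(x_0) + 2v(x_1) + 2v(x_2) + v(x_3)].
Sum ≈ 7.72101.

7.72101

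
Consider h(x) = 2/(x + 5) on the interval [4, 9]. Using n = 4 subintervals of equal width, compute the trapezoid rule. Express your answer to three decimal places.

0.886

Δx = (9 − 4)/4 = 1.25.
h(4) = 2/9, h(5.25) = 8/41, h(6.5) = 4/23, h(7.75) = 8/51, h(9) = 1/7.
T_4 = (Δx/2)·[h(x_0) + 2h(x_1) + 2h(x_2) + 2h(x_3) + h(x_4)].
Sum ≈ 0.886.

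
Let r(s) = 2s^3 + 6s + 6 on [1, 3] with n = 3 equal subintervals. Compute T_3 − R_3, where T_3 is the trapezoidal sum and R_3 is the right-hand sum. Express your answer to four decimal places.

T_3 ≈ 77.777778.
R_3 ≈ 99.111111.
T_3 − R_3 ≈ -21.3333.

-21.3333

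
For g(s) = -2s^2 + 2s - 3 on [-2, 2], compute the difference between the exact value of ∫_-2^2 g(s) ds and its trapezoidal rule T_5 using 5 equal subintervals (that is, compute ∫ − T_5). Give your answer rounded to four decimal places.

0.8533

Exact integral: ∫_-2^2 g(s) ds ≈ -22.666667.
T_5 = -23.52.
Error ≈ -22.666667 − (-23.52) ≈ 0.8533.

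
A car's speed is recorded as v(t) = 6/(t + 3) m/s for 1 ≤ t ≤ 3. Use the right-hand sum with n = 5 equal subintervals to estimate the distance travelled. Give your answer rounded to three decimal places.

2.336

Δt = (3 − 1)/5 = 0.4.
Right endpoints: 1.4, 1.8, 2.2, 2.6, 3.
v(1.4) = 15/11, v(1.8) = 1.25, v(2.2) = 15/13, v(2.6) = 15/14, v(3) = 1.
Sum = Δt · [v(1.4) + v(1.8) + v(2.2) + v(2.6) + v(3)].
Sum ≈ 2.336.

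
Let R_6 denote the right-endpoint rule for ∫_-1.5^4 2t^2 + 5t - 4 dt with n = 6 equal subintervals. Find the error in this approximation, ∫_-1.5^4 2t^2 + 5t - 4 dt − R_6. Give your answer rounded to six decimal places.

-26.748843

Exact integral: ∫_-1.5^4 f(t) dt ≈ 57.29166667.
R_6 ≈ 84.04050926.
Error ≈ 57.29166667 − 84.04050926 ≈ -26.748843.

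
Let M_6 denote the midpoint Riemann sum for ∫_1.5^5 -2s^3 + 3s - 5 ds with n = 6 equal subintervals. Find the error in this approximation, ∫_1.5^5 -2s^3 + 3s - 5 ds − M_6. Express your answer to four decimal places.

Exact integral: ∫_1.5^5 f(s) ds = -293.34375.
M_6 ≈ -291.408420.
Error ≈ -293.34375 − (-291.408420) ≈ -1.9353.

-1.9353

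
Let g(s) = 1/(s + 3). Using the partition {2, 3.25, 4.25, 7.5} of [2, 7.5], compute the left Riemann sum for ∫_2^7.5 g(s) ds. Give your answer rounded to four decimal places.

0.8583

Subinterval widths: 1.25, 1, 3.25.
Left endpoints: 2, 3.25, 4.25.
g(2) = 0.2, g(3.25) = 0.16, g(4.25) = 4/29.
Sum = Σ Δs_i · g(s_i).
Sum ≈ 0.8583.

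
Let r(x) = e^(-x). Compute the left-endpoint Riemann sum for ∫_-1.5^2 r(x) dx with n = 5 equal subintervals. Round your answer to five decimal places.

6.04362

Δx = (2 − (-1.5))/5 = 0.7.
Left endpoints: -1.5, -0.8, -0.1, 0.6, 1.3.
r(-1.5) ≈ 4.48169, r(-0.8) ≈ 2.22554, r(-0.1) ≈ 1.10517, r(0.6) ≈ 0.54881, r(1.3) ≈ 0.27253.
Sum = Δx · [r(-1.5) + r(-0.8) + r(-0.1) + r(0.6) + r(1.3)].
Sum ≈ 6.04362.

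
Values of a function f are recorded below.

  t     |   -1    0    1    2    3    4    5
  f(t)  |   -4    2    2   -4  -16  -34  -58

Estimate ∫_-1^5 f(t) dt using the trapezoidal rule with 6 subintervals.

Δt = 1.
T_6 = (1/2)·[(-4) + 2·2 + 2·2 + 2·(-4) + 2·(-16) + 2·(-34) + (-58)] = -81.

-81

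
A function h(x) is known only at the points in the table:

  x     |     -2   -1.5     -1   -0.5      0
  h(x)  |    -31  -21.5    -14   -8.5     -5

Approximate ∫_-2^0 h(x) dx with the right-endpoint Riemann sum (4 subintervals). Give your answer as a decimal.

-24.5

Δx = 0.5.
Sum = 0.5·[(-21.5) + (-14) + (-8.5) + (-5)] = -24.5.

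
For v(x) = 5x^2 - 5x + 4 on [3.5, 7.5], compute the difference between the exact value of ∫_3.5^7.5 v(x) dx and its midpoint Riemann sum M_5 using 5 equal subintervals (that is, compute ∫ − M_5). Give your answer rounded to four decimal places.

1.0667

Exact integral: ∫_3.5^7.5 v(x) dx ≈ 537.666667.
M_5 = 536.6.
Error ≈ 537.666667 − 536.6 ≈ 1.0667.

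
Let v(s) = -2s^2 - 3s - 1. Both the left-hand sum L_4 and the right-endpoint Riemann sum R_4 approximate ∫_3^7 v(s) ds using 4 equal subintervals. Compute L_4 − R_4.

L_4 = -230.
R_4 = -322.
L_4 − R_4 = 92.

92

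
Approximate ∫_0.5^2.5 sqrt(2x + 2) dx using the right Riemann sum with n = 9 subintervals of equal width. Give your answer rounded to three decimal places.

4.542

Δx = (2.5 − 0.5)/9 = 2/9.
Right endpoints: 13/18, 17/18, 7/6, 25/18, 29/18, 11/6, 37/18, 41/18, 2.5.
f(13/18) ≈ 1.856, f(17/18) ≈ 1.972, f(7/6) ≈ 2.082, f(25/18) ≈ 2.186, f(29/18) ≈ 2.285, f(11/6) ≈ 2.380, f(37/18) ≈ 2.472, f(41/18) ≈ 2.560, f(2.5) ≈ 2.646.
Sum = Δx · [f(13/18) + f(17/18) + f(7/6) + ...].
Sum ≈ 4.542.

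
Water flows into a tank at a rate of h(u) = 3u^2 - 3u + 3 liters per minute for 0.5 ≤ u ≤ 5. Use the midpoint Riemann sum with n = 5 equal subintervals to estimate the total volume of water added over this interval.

Δu = (5 − 0.5)/5 = 0.9.
Midpoints: 0.95, 1.85, 2.75, 3.65, 4.55.
h(0.95) = 2.8575, h(1.85) = 7.7175, h(2.75) = 17.4375, h(3.65) = 32.0175, h(4.55) = 51.4575.
Sum = Δu · [h(0.95) + h(1.85) + h(2.75) + h(3.65) + h(4.55)].
Sum = 100.33875.

100.33875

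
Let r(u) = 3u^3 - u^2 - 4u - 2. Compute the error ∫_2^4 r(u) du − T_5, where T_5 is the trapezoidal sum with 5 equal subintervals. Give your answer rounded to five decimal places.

Exact integral: ∫_2^4 r(u) du ≈ 133.3333333.
T_5 = 134.72.
Error ≈ 133.3333333 − 134.72 ≈ -1.38667.

-1.38667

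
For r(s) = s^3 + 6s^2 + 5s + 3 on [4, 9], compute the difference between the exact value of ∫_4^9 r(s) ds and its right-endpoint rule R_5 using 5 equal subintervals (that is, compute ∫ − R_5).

-561.25

Exact integral: ∫_4^9 r(s) ds = 3083.75.
R_5 = 3645.
Error = 3083.75 − 3645 = -561.25.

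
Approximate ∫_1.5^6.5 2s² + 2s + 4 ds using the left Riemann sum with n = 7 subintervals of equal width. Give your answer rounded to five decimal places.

Δs = (6.5 − 1.5)/7 = 5/7.
Left endpoints: 1.5, 31/14, 41/14, 51/14, 61/14, 71/14, 81/14.
f(1.5) = 11.5, f(31/14) = 1787/98, f(41/14) = 2647/98, f(51/14) = 3707/98, f(61/14) = 4967/98, f(71/14) = 6427/98, f(81/14) = 8087/98.
Sum = Δs · [f(1.5) + f(31/14) + f(41/14) + ...].
Sum ≈ 209.54082.

209.54082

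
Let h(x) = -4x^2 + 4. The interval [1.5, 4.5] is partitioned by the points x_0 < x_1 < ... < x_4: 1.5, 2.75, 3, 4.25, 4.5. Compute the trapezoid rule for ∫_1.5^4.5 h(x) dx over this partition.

Subinterval widths: 1.25, 0.25, 1.25, 0.25.
h(1.5) = -5, h(2.75) = -26.25, h(3) = -32, h(4.25) = -68.25, h(4.5) = -77.
On each subinterval the trapezoid contributes (Δx_i/2)·[h(x_{i-1}) + h(x_i)].
Sum = -107.625.

-107.625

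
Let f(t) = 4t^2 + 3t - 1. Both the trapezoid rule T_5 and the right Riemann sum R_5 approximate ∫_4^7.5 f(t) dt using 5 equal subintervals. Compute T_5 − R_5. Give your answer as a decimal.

-60.025

T_5 = 535.185.
R_5 = 595.21.
T_5 − R_5 = -60.025.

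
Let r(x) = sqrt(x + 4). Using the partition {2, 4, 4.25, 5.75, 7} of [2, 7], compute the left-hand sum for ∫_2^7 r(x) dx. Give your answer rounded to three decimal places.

13.818

Subinterval widths: 2, 0.25, 1.5, 1.25.
Left endpoints: 2, 4, 4.25, 5.75.
r(2) ≈ 2.449, r(4) ≈ 2.828, r(4.25) ≈ 2.872, r(5.75) ≈ 3.122.
Sum = Σ Δx_i · r(x_i).
Sum ≈ 13.818.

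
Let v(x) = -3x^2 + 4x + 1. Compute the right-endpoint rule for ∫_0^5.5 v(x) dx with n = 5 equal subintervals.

Δx = (5.5 − 0)/5 = 1.1.
Right endpoints: 1.1, 2.2, 3.3, 4.4, 5.5.
v(1.1) = 1.77, v(2.2) = -4.72, v(3.3) = -18.47, v(4.4) = -39.48, v(5.5) = -67.75.
Sum = Δx · [v(1.1) + v(2.2) + v(3.3) + v(4.4) + v(5.5)].
Sum = -141.515.

-141.515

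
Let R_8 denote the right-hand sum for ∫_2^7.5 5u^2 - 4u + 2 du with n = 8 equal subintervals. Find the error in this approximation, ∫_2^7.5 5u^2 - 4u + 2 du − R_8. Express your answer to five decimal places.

Exact integral: ∫_2^7.5 f(u) du ≈ 596.2916667.
R_8 ≈ 680.7001953.
Error ≈ 596.2916667 − 680.7001953 ≈ -84.40853.

-84.40853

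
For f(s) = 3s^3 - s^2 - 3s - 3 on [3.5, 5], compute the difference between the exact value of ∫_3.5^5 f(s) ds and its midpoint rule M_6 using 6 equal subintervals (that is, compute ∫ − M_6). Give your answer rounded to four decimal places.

Exact integral: ∫_3.5^5 f(s) ds = 305.203125.
M_6 ≈ 304.912109.
Error ≈ 305.203125 − 304.912109 ≈ 0.2910.

0.2910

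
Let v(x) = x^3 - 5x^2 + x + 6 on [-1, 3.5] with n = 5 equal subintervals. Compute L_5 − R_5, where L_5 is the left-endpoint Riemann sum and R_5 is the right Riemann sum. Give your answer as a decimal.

7.0875

L_5 = -0.45.
R_5 = -7.5375.
L_5 − R_5 = 7.0875.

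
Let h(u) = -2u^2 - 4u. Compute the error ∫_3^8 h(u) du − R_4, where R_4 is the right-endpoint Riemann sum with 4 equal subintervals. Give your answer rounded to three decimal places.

83.854

Exact integral: ∫_3^8 h(u) du ≈ -433.33333.
R_4 = -517.1875.
Error ≈ -433.33333 − (-517.1875) ≈ 83.854.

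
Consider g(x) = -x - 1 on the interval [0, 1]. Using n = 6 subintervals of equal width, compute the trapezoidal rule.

-1.5

Δx = (1 − 0)/6 = 1/6.
g(0) = -1, g(1/6) = -7/6, g(1/3) = -4/3, g(0.5) = -1.5, g(2/3) = -5/3, g(5/6) = -11/6, g(1) = -2.
T_6 = (Δx/2)·[g(x_0) + 2g(x_1) + ... + 2g(x_{5}) + g(x_6)].
Sum = -1.5.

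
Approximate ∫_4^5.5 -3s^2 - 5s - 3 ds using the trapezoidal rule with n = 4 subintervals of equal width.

Δs = (5.5 − 4)/4 = 0.375.
f(4) = -71, f(4.375) = -82.296875, f(4.75) = -94.4375, f(5.125) = -107.421875, f(5.5) = -121.25.
T_4 = (Δs/2)·[f(s_0) + 2f(s_1) + 2f(s_2) + 2f(s_3) + f(s_4)].
Sum = -142.60546875.

-142.60546875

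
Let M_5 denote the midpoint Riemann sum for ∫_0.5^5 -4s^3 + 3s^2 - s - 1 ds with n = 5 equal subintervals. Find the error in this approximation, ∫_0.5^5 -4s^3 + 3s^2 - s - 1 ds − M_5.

-9.1125

Exact integral: ∫_0.5^5 f(s) ds = -516.9375.
M_5 = -507.825.
Error = -516.9375 − (-507.825) = -9.1125.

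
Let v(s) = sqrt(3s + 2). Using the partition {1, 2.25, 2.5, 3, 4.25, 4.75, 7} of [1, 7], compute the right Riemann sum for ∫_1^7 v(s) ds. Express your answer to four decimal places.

Subinterval widths: 1.25, 0.25, 0.5, 1.25, 0.5, 2.25.
Right endpoints: 2.25, 2.5, 3, 4.25, 4.75, 7.
v(2.25) ≈ 2.9580, v(2.5) ≈ 3.0822, v(3) ≈ 3.3166, v(4.25) ≈ 3.8406, v(4.75) ≈ 4.0311, v(7) ≈ 4.7958.
Sum = Σ Δs_i · v(s_i).
Sum ≈ 23.7333.

23.7333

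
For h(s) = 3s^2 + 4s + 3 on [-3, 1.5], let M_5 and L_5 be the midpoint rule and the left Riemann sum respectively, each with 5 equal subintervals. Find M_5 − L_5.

M_5 = 29.46375.
L_5 = 33.21.
M_5 − L_5 = -3.74625.

-3.74625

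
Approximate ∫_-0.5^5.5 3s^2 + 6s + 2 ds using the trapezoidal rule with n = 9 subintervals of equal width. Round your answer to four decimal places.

269.8333

Δs = (5.5 − (-0.5))/9 = 2/3.
f(-0.5) = -0.25, f(1/6) = 37/12, f(5/6) = 109/12, f(1.5) = 17.75, f(13/6) = 349/12, f(17/6) = 517/12, f(3.5) = 59.75, f(25/6) = 949/12, f(29/6) = 1213/12, f(5.5) = 125.75.
T_9 = (Δs/2)·[f(s_0) + 2f(s_1) + ... + 2f(s_{8}) + f(s_9)].
Sum ≈ 269.8333.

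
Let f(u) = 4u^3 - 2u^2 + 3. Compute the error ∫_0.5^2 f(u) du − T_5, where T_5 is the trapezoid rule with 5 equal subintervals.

-0.2925

Exact integral: ∫_0.5^2 f(u) du = 15.1875.
T_5 = 15.48.
Error = 15.1875 − 15.48 = -0.2925.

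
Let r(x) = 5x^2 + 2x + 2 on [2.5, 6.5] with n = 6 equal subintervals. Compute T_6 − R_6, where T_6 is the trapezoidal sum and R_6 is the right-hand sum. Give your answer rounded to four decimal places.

T_6 ≈ 477.148148.
R_6 ≈ 539.814815.
T_6 − R_6 ≈ -62.6667.

-62.6667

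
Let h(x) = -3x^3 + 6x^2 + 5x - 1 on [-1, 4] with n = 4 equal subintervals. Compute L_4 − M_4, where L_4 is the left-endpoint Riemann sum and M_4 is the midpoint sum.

L_4 = 11.484375.
M_4 = -23.8671875.
L_4 − M_4 = 35.3515625.

35.3515625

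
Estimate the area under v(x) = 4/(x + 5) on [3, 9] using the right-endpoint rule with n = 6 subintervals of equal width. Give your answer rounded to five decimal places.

2.13482

Δx = (9 − 3)/6 = 1.
Right endpoints: 4, 5, 6, 7, 8, 9.
v(4) = 4/9, v(5) = 0.4, v(6) = 4/11, v(7) = 1/3, v(8) = 4/13, v(9) = 2/7.
Sum = Δx · [v(4) + v(5) + v(6) + ...].
Sum ≈ 2.13482.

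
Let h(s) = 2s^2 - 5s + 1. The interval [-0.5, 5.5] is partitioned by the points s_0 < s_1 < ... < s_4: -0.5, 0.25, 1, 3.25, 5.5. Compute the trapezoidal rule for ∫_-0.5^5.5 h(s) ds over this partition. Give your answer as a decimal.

49.875

Subinterval widths: 0.75, 0.75, 2.25, 2.25.
h(-0.5) = 4, h(0.25) = -0.125, h(1) = -2, h(3.25) = 5.875, h(5.5) = 34.
On each subinterval the trapezoid contributes (Δs_i/2)·[h(s_{i-1}) + h(s_i)].
Sum = 49.875.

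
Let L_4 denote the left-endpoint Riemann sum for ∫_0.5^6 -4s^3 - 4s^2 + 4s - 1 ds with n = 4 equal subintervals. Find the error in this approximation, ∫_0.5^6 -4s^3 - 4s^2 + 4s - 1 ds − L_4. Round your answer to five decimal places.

-602.32161

Exact integral: ∫_0.5^6 f(s) ds ≈ -1517.7708333.
L_4 = -915.44921875.
Error ≈ -1517.7708333 − (-915.44921875) ≈ -602.32161.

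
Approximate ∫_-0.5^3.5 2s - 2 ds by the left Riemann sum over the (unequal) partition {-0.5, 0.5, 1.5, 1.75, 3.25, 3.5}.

Subinterval widths: 1, 1, 0.25, 1.5, 0.25.
Left endpoints: -0.5, 0.5, 1.5, 1.75, 3.25.
f(-0.5) = -3, f(0.5) = -1, f(1.5) = 1, f(1.75) = 1.5, f(3.25) = 4.5.
Sum = Σ Δs_i · f(s_i).
Sum = -0.375.

-0.375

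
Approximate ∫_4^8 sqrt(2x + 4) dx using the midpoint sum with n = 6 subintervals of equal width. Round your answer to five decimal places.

Δx = (8 − 4)/6 = 2/3.
Midpoints: 13/3, 5, 17/3, 19/3, 7, 23/3.
f(13/3) ≈ 3.55903, f(5) ≈ 3.74166, f(17/3) ≈ 3.91578, f(19/3) ≈ 4.08248, f(7) ≈ 4.24264, f(23/3) ≈ 4.39697.
Sum = Δx · [f(13/3) + f(5) + f(17/3) + ...].
Sum ≈ 15.95904.

15.95904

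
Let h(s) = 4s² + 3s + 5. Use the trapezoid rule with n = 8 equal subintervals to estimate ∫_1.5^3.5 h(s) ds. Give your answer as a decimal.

77.75

Δs = (3.5 − 1.5)/8 = 0.25.
h(1.5) = 18.5, h(1.75) = 22.5, h(2) = 27, h(2.25) = 32, h(2.5) = 37.5, h(2.75) = 43.5, h(3) = 50, h(3.25) = 57, h(3.5) = 64.5.
T_8 = (Δs/2)·[h(s_0) + 2h(s_1) + ... + 2h(s_{7}) + h(s_8)].
Sum = 77.75.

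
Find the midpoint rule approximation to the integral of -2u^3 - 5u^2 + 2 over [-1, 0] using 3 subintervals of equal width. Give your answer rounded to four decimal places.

0.8519

Δu = (0 − (-1))/3 = 1/3.
Midpoints: -5/6, -0.5, -1/6.
f(-5/6) = -17/54, f(-0.5) = 1, f(-1/6) = 101/54.
Sum = Δu · [f(-5/6) + f(-0.5) + f(-1/6)].
Sum ≈ 0.8519.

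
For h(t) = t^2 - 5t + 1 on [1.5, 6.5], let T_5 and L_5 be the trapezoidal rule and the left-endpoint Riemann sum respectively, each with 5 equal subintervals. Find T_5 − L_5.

T_5 = -3.75.
L_5 = -11.25.
T_5 − L_5 = 7.5.

7.5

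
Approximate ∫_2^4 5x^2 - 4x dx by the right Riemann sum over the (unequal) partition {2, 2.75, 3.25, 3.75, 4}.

Subinterval widths: 0.75, 0.5, 0.5, 0.25.
Right endpoints: 2.75, 3.25, 3.75, 4.
f(2.75) = 26.8125, f(3.25) = 39.8125, f(3.75) = 55.3125, f(4) = 64.
Sum = Σ Δx_i · f(x_i).
Sum = 83.671875.

83.671875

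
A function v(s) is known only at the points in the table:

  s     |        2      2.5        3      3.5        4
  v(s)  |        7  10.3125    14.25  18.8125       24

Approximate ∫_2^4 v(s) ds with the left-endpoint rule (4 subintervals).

25.1875

Δs = 0.5.
Sum = 0.5·[7 + 10.3125 + 14.25 + 18.8125] = 25.1875.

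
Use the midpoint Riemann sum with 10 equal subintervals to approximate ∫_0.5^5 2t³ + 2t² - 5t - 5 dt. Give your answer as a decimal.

309.93890625

Δt = (5 − 0.5)/10 = 0.45.
Midpoints: 0.725, 1.175, 1.625, 2.075, 2.525, 2.975, 3.425, 3.875, 4.325, 4.775.
f(0.725) = -6.81159375, f(1.175) = -4.86928125, f(1.625) = 0.73828125, f(2.075) = 11.10459375, f(2.525) = 27.32315625, f(2.975) = 50.48746875, f(3.425) = 81.69103125, f(3.875) = 122.02734375, f(4.325) = 172.58990625, f(4.775) = 234.47221875.
Sum = Δt · [f(0.725) + f(1.175) + f(1.625) + ...].
Sum = 309.93890625.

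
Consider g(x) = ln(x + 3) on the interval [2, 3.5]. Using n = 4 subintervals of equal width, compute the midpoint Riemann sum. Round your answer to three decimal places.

2.620

Δx = (3.5 − 2)/4 = 0.375.
Midpoints: 2.1875, 2.5625, 2.9375, 3.3125.
g(2.1875) ≈ 1.646, g(2.5625) ≈ 1.716, g(2.9375) ≈ 1.781, g(3.3125) ≈ 1.843.
Sum = Δx · [g(2.1875) + g(2.5625) + g(2.9375) + g(3.3125)].
Sum ≈ 2.620.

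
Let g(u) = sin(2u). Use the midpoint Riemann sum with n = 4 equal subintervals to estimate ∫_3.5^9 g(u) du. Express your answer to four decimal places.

Δu = (9 − 3.5)/4 = 1.375.
Midpoints: 4.1875, 5.5625, 6.9375, 8.3125.
g(4.1875) ≈ 0.8673, g(5.5625) ≈ -0.9916, g(6.9375) ≈ 0.9658, g(8.3125) ≈ -0.7938.
Sum = Δu · [g(4.1875) + g(5.5625) + g(6.9375) + g(8.3125)].
Sum ≈ 0.0656.

0.0656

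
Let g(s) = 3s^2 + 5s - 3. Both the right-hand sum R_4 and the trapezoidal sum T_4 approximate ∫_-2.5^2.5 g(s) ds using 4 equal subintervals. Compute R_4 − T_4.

R_4 = 35.78125.
T_4 = 20.15625.
R_4 − T_4 = 15.625.

15.625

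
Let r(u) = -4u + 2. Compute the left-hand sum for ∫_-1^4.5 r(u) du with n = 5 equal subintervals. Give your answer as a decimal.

-15.4

Δu = (4.5 − (-1))/5 = 1.1.
Left endpoints: -1, 0.1, 1.2, 2.3, 3.4.
r(-1) = 6, r(0.1) = 1.6, r(1.2) = -2.8, r(2.3) = -7.2, r(3.4) = -11.6.
Sum = Δu · [r(-1) + r(0.1) + r(1.2) + r(2.3) + r(3.4)].
Sum = -15.4.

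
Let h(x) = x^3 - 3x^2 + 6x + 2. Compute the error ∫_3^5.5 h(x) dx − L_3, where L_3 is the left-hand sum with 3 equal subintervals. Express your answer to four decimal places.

34.9392

Exact integral: ∫_3^5.5 h(x) dx = 137.890625.
L_3 ≈ 102.951389.
Error ≈ 137.890625 − 102.951389 ≈ 34.9392.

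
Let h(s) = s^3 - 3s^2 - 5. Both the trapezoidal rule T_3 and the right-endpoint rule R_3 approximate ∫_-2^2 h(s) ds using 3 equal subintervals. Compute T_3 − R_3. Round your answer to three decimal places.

-10.667

T_3 ≈ -39.55556.
R_3 ≈ -28.88889.
T_3 − R_3 ≈ -10.667.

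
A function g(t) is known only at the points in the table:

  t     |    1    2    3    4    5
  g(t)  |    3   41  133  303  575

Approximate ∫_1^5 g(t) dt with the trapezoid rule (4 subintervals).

Δt = 1.
T_4 = (1/2)·[3 + 2·41 + 2·133 + 2·303 + 575] = 766.

766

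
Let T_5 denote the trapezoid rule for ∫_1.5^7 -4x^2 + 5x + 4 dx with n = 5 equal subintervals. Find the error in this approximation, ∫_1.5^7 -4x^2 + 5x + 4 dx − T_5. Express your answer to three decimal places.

4.437

Exact integral: ∫_1.5^7 f(x) dx ≈ -313.95833.
T_5 = -318.395.
Error ≈ -313.95833 − (-318.395) ≈ 4.437.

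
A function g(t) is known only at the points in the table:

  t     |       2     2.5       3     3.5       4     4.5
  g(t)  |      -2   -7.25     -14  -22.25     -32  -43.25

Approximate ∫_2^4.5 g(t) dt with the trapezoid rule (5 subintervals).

-49.0625

Δt = 0.5.
T_5 = (0.5/2)·[(-2) + 2·(-7.25) + 2·(-14) + 2·(-22.25) + 2·(-32) + (-43.25)] = -49.0625.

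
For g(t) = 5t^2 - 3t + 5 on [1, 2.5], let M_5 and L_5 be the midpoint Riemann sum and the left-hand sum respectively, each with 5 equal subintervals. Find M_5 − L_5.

M_5 = 23.94375.
L_5 = 20.85.
M_5 − L_5 = 3.09375.

3.09375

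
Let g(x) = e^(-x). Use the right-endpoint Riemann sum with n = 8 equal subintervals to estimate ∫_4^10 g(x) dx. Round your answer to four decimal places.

0.0123

Δx = (10 − 4)/8 = 0.75.
Right endpoints: 4.75, 5.5, 6.25, 7, 7.75, 8.5, 9.25, 10.
g(4.75) ≈ 0.0087, g(5.5) ≈ 0.0041, g(6.25) ≈ 0.0019, g(7) ≈ 0.0009, g(7.75) ≈ 0.0004, g(8.5) ≈ 0.0002, g(9.25) ≈ 0.0001, g(10) ≈ 0.0000.
Sum = Δx · [g(4.75) + g(5.5) + g(6.25) + ...].
Sum ≈ 0.0123.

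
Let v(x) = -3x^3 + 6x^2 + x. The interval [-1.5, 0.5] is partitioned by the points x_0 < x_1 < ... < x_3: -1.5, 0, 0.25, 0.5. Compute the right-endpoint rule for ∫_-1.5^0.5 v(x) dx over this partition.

Subinterval widths: 1.5, 0.25, 0.25.
Right endpoints: 0, 0.25, 0.5.
v(0) = 0, v(0.25) = 0.578125, v(0.5) = 1.625.
Sum = Σ Δx_i · v(x_i).
Sum = 0.55078125.

0.55078125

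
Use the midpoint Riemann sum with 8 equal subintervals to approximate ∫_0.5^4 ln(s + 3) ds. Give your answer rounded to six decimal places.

5.737838

Δs = (4 − 0.5)/8 = 0.4375.
Midpoints: 0.71875, 1.15625, 1.59375, 2.03125, 2.46875, 2.90625, 3.34375, 3.78125.
f(0.71875) ≈ 1.313388, f(1.15625) ≈ 1.424613, f(1.59375) ≈ 1.524697, f(2.03125) ≈ 1.615668, f(2.46875) ≈ 1.699050, f(2.90625) ≈ 1.776011, f(3.34375) ≈ 1.847470, f(3.78125) ≈ 1.914161.
Sum = Δs · [f(0.71875) + f(1.15625) + f(1.59375) + ...].
Sum ≈ 5.737838.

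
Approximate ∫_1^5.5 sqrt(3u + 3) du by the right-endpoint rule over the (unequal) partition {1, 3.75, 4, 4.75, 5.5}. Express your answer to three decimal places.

Subinterval widths: 2.75, 0.25, 0.75, 0.75.
Right endpoints: 3.75, 4, 4.75, 5.5.
f(3.75) ≈ 3.775, f(4) ≈ 3.873, f(4.75) ≈ 4.153, f(5.5) ≈ 4.416.
Sum = Σ Δu_i · f(u_i).
Sum ≈ 17.776.

17.776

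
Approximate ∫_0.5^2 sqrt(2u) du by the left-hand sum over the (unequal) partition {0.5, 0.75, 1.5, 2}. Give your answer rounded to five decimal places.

Subinterval widths: 0.25, 0.75, 0.5.
Left endpoints: 0.5, 0.75, 1.5.
f(0.5) ≈ 1.00000, f(0.75) ≈ 1.22474, f(1.5) ≈ 1.73205.
Sum = Σ Δu_i · f(u_i).
Sum ≈ 2.03458.

2.03458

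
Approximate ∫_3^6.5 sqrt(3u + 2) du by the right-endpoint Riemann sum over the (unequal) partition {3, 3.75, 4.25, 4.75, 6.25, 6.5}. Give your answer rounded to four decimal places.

Subinterval widths: 0.75, 0.5, 0.5, 1.5, 0.25.
Right endpoints: 3.75, 4.25, 4.75, 6.25, 6.5.
f(3.75) ≈ 3.6401, f(4.25) ≈ 3.8406, f(4.75) ≈ 4.0311, f(6.25) ≈ 4.5552, f(6.5) ≈ 4.6368.
Sum = Σ Δu_i · f(u_i).
Sum ≈ 14.6579.

14.6579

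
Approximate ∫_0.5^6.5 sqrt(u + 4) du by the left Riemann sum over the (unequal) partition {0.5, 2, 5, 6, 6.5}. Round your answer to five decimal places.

15.11159

Subinterval widths: 1.5, 3, 1, 0.5.
Left endpoints: 0.5, 2, 5, 6.
f(0.5) ≈ 2.12132, f(2) ≈ 2.44949, f(5) ≈ 3.00000, f(6) ≈ 3.16228.
Sum = Σ Δu_i · f(u_i).
Sum ≈ 15.11159.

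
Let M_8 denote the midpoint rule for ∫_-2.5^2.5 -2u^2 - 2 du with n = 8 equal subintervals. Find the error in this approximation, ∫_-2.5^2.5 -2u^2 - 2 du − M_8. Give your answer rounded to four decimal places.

-0.3255

Exact integral: ∫_-2.5^2.5 f(u) du ≈ -30.833333.
M_8 = -30.5078125.
Error ≈ -30.833333 − (-30.5078125) ≈ -0.3255.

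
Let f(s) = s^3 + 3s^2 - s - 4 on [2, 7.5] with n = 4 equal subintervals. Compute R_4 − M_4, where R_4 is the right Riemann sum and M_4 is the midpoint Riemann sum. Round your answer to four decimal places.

R_4 ≈ 1571.184570.
M_4 ≈ 1137.817871.
R_4 − M_4 ≈ 433.3667.

433.3667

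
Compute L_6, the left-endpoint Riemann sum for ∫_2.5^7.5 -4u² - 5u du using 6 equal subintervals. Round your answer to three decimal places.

Δu = (7.5 − 2.5)/6 = 5/6.
Left endpoints: 2.5, 10/3, 25/6, 5, 35/6, 20/3.
f(2.5) = -37.5, f(10/3) = -550/9, f(25/6) = -1625/18, f(5) = -125, f(35/6) = -2975/18, f(20/3) = -1900/9.
Sum = Δu · [f(2.5) + f(10/3) + f(25/6) + ...].
Sum ≈ -575.231.

-575.231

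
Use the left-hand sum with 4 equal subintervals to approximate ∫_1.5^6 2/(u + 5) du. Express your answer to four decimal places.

Δu = (6 − 1.5)/4 = 1.125.
Left endpoints: 1.5, 2.625, 3.75, 4.875.
f(1.5) = 4/13, f(2.625) = 16/61, f(3.75) = 8/35, f(4.875) = 16/79.
Sum = Δu · [f(1.5) + f(2.625) + f(3.75) + f(4.875)].
Sum ≈ 1.1262.

1.1262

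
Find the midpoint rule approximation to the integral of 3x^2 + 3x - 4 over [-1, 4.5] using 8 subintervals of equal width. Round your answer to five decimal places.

98.35010

Δx = (4.5 − (-1))/8 = 0.6875.
Midpoints: -0.65625, 0.03125, 0.71875, 1.40625, 2.09375, 2.78125, 3.46875, 4.15625.
f(-0.65625) = -4789/1024, f(0.03125) = -3997/1024, f(0.71875) = -301/1024, f(1.40625) = 6299/1024, f(2.09375) = 15803/1024, f(2.78125) = 28211/1024, f(3.46875) = 43523/1024, f(4.15625) = 61739/1024.
Sum = Δx · [f(-0.65625) + f(0.03125) + f(0.71875) + ...].
Sum ≈ 98.35010.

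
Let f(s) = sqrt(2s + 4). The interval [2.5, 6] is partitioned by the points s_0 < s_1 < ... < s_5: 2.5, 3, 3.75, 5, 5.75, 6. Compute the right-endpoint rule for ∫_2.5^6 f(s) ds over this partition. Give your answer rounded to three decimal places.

12.754

Subinterval widths: 0.5, 0.75, 1.25, 0.75, 0.25.
Right endpoints: 3, 3.75, 5, 5.75, 6.
f(3) ≈ 3.162, f(3.75) ≈ 3.391, f(5) ≈ 3.742, f(5.75) ≈ 3.937, f(6) ≈ 4.000.
Sum = Σ Δs_i · f(s_i).
Sum ≈ 12.754.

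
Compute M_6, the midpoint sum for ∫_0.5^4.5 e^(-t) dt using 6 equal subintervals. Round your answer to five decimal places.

0.58454

Δt = (4.5 − 0.5)/6 = 2/3.
Midpoints: 5/6, 1.5, 13/6, 17/6, 3.5, 25/6.
f(5/6) ≈ 0.43460, f(1.5) ≈ 0.22313, f(13/6) ≈ 0.11456, f(17/6) ≈ 0.05882, f(3.5) ≈ 0.03020, f(25/6) ≈ 0.01550.
Sum = Δt · [f(5/6) + f(1.5) + f(13/6) + ...].
Sum ≈ 0.58454.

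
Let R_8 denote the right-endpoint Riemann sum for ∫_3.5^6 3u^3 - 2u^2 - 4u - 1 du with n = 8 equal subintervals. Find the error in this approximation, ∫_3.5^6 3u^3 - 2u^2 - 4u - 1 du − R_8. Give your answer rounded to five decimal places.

-73.82609

Exact integral: ∫_3.5^6 f(u) du ≈ 694.0364583.
R_8 ≈ 767.8625488.
Error ≈ 694.0364583 − 767.8625488 ≈ -73.82609.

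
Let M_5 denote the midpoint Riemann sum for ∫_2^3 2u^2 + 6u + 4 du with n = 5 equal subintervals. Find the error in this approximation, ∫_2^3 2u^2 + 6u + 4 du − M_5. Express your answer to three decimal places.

0.007

Exact integral: ∫_2^3 f(u) du ≈ 31.66667.
M_5 = 31.66.
Error ≈ 31.66667 − 31.66 ≈ 0.007.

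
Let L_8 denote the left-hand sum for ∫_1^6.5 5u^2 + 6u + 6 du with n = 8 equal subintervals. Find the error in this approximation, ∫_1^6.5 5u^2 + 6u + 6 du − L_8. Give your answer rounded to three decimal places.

Exact integral: ∫_1^6.5 f(u) du ≈ 612.79167.
L_8 ≈ 532.71582.
Error ≈ 612.79167 − 532.71582 ≈ 80.076.

80.076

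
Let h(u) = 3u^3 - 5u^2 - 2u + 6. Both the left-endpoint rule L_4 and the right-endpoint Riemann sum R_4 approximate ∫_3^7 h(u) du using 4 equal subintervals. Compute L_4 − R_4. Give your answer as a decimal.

L_4 = 854.
R_4 = 1594.
L_4 − R_4 = -740.

-740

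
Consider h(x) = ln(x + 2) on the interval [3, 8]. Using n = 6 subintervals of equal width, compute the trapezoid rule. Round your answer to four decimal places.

Δx = (8 − 3)/6 = 5/6.
h(3) ≈ 1.6094, h(23/6) ≈ 1.7636, h(14/3) ≈ 1.8971, h(5.5) ≈ 2.0149, h(19/3) ≈ 2.1203, h(43/6) ≈ 2.2156, h(8) ≈ 2.3026.
T_6 = (Δx/2)·[h(x_0) + 2h(x_1) + ... + 2h(x_{5}) + h(x_6)].
Sum ≈ 9.9729.

9.9729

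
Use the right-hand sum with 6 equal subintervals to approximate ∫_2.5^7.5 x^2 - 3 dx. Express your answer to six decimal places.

141.828704

Δx = (7.5 − 2.5)/6 = 5/6.
Right endpoints: 10/3, 25/6, 5, 35/6, 20/3, 7.5.
f(10/3) = 73/9, f(25/6) = 517/36, f(5) = 22, f(35/6) = 1117/36, f(20/3) = 373/9, f(7.5) = 53.25.
Sum = Δx · [f(10/3) + f(25/6) + f(5) + ...].
Sum ≈ 141.828704.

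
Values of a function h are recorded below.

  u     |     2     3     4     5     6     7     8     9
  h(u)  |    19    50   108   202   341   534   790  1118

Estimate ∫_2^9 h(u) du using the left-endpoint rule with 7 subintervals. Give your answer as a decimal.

Δu = 1.
Sum = 1·[19 + 50 + 108 + 202 + 341 + 534 + 790] = 2044.

2044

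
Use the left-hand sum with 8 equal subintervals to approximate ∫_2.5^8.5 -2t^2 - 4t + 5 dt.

-443.625

Δt = (8.5 − 2.5)/8 = 0.75.
Left endpoints: 2.5, 3.25, 4, 4.75, 5.5, 6.25, 7, 7.75.
f(2.5) = -17.5, f(3.25) = -29.125, f(4) = -43, f(4.75) = -59.125, f(5.5) = -77.5, f(6.25) = -98.125, f(7) = -121, f(7.75) = -146.125.
Sum = Δt · [f(2.5) + f(3.25) + f(4) + ...].
Sum = -443.625.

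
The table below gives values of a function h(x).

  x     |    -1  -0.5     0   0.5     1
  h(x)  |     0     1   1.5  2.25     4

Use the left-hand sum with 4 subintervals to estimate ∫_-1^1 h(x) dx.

2.375

Δx = 0.5.
Sum = 0.5·[0 + 1 + 1.5 + 2.25] = 2.375.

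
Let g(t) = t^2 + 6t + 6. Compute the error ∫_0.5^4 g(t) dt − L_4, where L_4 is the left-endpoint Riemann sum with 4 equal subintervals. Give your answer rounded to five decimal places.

Exact integral: ∫_0.5^4 g(t) dt ≈ 89.5416667.
L_4 = 73.91015625.
Error ≈ 89.5416667 − 73.91015625 ≈ 15.63151.

15.63151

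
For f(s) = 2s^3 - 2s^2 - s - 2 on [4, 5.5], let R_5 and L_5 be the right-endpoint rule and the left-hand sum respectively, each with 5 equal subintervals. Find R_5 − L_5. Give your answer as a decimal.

52.425

R_5 = 277.965.
L_5 = 225.54.
R_5 − L_5 = 52.425.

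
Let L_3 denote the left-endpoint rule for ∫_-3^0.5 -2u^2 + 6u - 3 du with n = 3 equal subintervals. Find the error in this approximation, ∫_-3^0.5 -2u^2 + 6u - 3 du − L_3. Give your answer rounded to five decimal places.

24.04630

Exact integral: ∫_-3^0.5 f(u) du ≈ -54.8333333.
L_3 ≈ -78.8796296.
Error ≈ -54.8333333 − (-78.8796296) ≈ 24.04630.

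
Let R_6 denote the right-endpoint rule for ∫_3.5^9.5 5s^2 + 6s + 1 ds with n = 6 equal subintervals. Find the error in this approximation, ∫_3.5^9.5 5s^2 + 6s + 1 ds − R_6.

-218

Exact integral: ∫_3.5^9.5 f(s) ds = 1597.5.
R_6 = 1815.5.
Error = 1597.5 − 1815.5 = -218.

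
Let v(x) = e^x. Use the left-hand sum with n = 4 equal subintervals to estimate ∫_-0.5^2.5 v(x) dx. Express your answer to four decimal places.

7.7726

Δx = (2.5 − (-0.5))/4 = 0.75.
Left endpoints: -0.5, 0.25, 1, 1.75.
v(-0.5) ≈ 0.6065, v(0.25) ≈ 1.2840, v(1) ≈ 2.7183, v(1.75) ≈ 5.7546.
Sum = Δx · [v(-0.5) + v(0.25) + v(1) + v(1.75)].
Sum ≈ 7.7726.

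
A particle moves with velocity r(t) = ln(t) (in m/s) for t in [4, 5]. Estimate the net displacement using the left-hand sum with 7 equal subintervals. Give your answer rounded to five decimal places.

1.48599

Δt = (5 − 4)/7 = 1/7.
Left endpoints: 4, 29/7, 30/7, 31/7, 32/7, 33/7, 34/7.
r(4) ≈ 1.38629, r(29/7) ≈ 1.42139, r(30/7) ≈ 1.45529, r(31/7) ≈ 1.48808, r(32/7) ≈ 1.51983, r(33/7) ≈ 1.55060, r(34/7) ≈ 1.58045.
Sum = Δt · [r(4) + r(29/7) + r(30/7) + ...].
Sum ≈ 1.48599.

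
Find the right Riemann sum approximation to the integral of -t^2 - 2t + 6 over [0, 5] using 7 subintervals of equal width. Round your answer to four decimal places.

-49.5918

Δt = (5 − 0)/7 = 5/7.
Right endpoints: 5/7, 10/7, 15/7, 20/7, 25/7, 30/7, 5.
f(5/7) = 199/49, f(10/7) = 54/49, f(15/7) = -141/49, f(20/7) = -386/49, f(25/7) = -681/49, f(30/7) = -1026/49, f(5) = -29.
Sum = Δt · [f(5/7) + f(10/7) + f(15/7) + ...].
Sum ≈ -49.5918.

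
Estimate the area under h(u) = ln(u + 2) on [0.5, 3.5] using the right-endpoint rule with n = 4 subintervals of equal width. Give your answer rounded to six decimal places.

4.370882

Δu = (3.5 − 0.5)/4 = 0.75.
Right endpoints: 1.25, 2, 2.75, 3.5.
h(1.25) ≈ 1.178655, h(2) ≈ 1.386294, h(2.75) ≈ 1.558145, h(3.5) ≈ 1.704748.
Sum = Δu · [h(1.25) + h(2) + h(2.75) + h(3.5)].
Sum ≈ 4.370882.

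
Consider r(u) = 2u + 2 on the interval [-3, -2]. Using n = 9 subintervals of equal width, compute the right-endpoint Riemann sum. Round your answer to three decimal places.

Δu = (-2 − (-3))/9 = 1/9.
Right endpoints: -26/9, -25/9, -8/3, -23/9, -22/9, -7/3, -20/9, -19/9, -2.
r(-26/9) = -34/9, r(-25/9) = -32/9, r(-8/3) = -10/3, r(-23/9) = -28/9, r(-22/9) = -26/9, r(-7/3) = -8/3, r(-20/9) = -22/9, r(-19/9) = -20/9, r(-2) = -2.
Sum = Δu · [r(-26/9) + r(-25/9) + r(-8/3) + ...].
Sum ≈ -2.889.

-2.889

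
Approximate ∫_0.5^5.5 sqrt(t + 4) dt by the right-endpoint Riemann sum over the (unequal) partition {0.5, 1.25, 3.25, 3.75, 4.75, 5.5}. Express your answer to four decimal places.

Subinterval widths: 0.75, 2, 0.5, 1, 0.75.
Right endpoints: 1.25, 3.25, 3.75, 4.75, 5.5.
f(1.25) ≈ 2.2913, f(3.25) ≈ 2.6926, f(3.75) ≈ 2.7839, f(4.75) ≈ 2.9580, f(5.5) ≈ 3.0822.
Sum = Σ Δt_i · f(t_i).
Sum ≈ 13.7653.

13.7653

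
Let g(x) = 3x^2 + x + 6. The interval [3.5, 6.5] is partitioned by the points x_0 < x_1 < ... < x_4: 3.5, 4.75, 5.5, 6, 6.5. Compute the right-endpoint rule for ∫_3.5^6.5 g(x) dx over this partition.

304.359375

Subinterval widths: 1.25, 0.75, 0.5, 0.5.
Right endpoints: 4.75, 5.5, 6, 6.5.
g(4.75) = 78.4375, g(5.5) = 102.25, g(6) = 120, g(6.5) = 139.25.
Sum = Σ Δx_i · g(x_i).
Sum = 304.359375.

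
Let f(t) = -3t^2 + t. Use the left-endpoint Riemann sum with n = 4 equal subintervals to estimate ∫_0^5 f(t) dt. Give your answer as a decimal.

-72.65625

Δt = (5 − 0)/4 = 1.25.
Left endpoints: 0, 1.25, 2.5, 3.75.
f(0) = 0, f(1.25) = -3.4375, f(2.5) = -16.25, f(3.75) = -38.4375.
Sum = Δt · [f(0) + f(1.25) + f(2.5) + f(3.75)].
Sum = -72.65625.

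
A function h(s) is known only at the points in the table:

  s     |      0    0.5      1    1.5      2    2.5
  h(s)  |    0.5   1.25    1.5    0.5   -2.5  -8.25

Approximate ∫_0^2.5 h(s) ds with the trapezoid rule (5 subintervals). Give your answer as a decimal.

Δs = 0.5.
T_5 = (0.5/2)·[0.5 + 2·1.25 + 2·1.5 + 2·0.5 + 2·(-2.5) + (-8.25)] = -1.5625.

-1.5625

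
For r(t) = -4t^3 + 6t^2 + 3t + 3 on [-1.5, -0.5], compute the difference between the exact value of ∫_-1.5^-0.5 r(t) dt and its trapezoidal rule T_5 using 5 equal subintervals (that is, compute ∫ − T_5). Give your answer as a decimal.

-0.12

Exact integral: ∫_-1.5^-0.5 r(t) dt = 11.5.
T_5 = 11.62.
Error = 11.5 − 11.62 = -0.12.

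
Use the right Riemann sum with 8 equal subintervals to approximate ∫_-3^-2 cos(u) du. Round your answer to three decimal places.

Δu = (-2 − (-3))/8 = 0.125.
Right endpoints: -2.875, -2.75, -2.625, -2.5, -2.375, -2.25, -2.125, -2.
f(-2.875) ≈ -0.965, f(-2.75) ≈ -0.924, f(-2.625) ≈ -0.870, f(-2.5) ≈ -0.801, f(-2.375) ≈ -0.720, f(-2.25) ≈ -0.628, f(-2.125) ≈ -0.526, f(-2) ≈ -0.416.
Sum = Δu · [f(-2.875) + f(-2.75) + f(-2.625) + ...].
Sum ≈ -0.731.

-0.731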